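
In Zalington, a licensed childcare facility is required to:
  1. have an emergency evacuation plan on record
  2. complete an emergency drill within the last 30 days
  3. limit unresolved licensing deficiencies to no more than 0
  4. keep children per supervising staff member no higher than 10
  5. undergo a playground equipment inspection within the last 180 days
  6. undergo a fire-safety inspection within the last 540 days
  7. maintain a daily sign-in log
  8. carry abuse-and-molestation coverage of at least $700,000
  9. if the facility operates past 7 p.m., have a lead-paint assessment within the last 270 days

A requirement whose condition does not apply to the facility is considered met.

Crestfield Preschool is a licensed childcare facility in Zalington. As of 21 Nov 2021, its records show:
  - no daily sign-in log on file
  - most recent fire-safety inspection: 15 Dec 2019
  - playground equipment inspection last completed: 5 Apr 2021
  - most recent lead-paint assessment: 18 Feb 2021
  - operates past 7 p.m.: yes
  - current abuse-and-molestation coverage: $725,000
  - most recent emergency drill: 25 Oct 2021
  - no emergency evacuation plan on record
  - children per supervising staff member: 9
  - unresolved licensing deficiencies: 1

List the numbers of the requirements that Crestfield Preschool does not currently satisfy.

1, 3, 5, 6, 7, 9

1. emergency evacuation plan absent → not met
2. emergency drill 27 days ago vs limit 30 → met
3. unresolved licensing deficiencies 1 > 0 → not met
4. children per supervising staff member 9 ≤ 10 → met
5. playground equipment inspection 230 days ago vs limit 180 → not met
6. fire-safety inspection 707 days ago vs limit 540 → not met
7. daily sign-in log absent → not met
8. abuse-and-molestation coverage $725,000 ≥ $700,000 → met
9. condition 'operates past 7 p.m.' holds; lead-paint assessment 276 days ago vs limit 270 → not met
Not met: 1, 3, 5, 6, 7, 9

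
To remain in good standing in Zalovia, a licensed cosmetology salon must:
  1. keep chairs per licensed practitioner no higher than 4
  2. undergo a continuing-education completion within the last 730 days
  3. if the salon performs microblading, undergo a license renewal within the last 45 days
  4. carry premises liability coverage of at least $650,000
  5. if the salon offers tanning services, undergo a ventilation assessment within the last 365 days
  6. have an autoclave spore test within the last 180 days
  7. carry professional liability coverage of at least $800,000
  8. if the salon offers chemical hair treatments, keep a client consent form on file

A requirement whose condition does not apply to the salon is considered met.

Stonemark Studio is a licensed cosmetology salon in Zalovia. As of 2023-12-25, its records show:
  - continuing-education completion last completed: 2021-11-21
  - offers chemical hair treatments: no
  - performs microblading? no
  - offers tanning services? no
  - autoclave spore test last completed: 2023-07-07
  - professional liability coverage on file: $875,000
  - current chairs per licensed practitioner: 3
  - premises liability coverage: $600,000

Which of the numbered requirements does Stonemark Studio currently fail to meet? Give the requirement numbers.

2, 4

1. chairs per licensed practitioner 3 ≤ 4 → met
2. continuing-education completion 764 days ago vs limit 730 → not met
3. condition 'performs microblading' does not hold → requirement n/a → met
4. premises liability coverage $600,000 < $650,000 → not met
5. condition 'offers tanning services' does not hold → requirement n/a → met
6. autoclave spore test 171 days ago vs limit 180 → met
7. professional liability coverage $875,000 ≥ $800,000 → met
8. condition 'offers chemical hair treatments' does not hold → requirement n/a → met
Not met: 2, 4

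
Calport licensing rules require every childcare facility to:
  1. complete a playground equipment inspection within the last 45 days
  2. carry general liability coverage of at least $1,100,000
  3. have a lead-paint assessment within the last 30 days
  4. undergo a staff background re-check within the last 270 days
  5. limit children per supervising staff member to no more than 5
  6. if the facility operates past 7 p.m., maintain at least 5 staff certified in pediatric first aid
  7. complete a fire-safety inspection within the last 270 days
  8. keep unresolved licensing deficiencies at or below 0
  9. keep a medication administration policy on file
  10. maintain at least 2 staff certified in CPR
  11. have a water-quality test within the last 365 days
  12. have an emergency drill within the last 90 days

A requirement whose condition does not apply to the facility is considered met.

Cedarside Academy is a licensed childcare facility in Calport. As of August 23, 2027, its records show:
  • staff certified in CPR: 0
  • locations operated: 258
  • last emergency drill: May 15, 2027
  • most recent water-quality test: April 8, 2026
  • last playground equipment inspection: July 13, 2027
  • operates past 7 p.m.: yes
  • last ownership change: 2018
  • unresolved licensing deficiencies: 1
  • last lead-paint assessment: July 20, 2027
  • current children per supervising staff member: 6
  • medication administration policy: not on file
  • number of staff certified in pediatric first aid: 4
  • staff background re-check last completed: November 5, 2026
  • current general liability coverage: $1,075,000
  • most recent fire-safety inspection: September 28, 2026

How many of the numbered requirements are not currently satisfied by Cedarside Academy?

11

1. playground equipment inspection 41 days ago vs limit 45 → met
2. general liability coverage $1,075,000 < $1,100,000 → not met
3. lead-paint assessment 34 days ago vs limit 30 → not met
4. staff background re-check 291 days ago vs limit 270 → not met
5. children per supervising staff member 6 > 5 → not met
6. condition 'operates past 7 p.m.' holds; staff certified in pediatric first aid 4 < 5 → not met
7. fire-safety inspection 329 days ago vs limit 270 → not met
8. unresolved licensing deficiencies 1 > 0 → not met
9. medication administration policy absent → not met
10. staff certified in CPR 0 < 2 → not met
11. water-quality test 502 days ago vs limit 365 → not met
12. emergency drill 100 days ago vs limit 90 → not met
Not met: 11 of 12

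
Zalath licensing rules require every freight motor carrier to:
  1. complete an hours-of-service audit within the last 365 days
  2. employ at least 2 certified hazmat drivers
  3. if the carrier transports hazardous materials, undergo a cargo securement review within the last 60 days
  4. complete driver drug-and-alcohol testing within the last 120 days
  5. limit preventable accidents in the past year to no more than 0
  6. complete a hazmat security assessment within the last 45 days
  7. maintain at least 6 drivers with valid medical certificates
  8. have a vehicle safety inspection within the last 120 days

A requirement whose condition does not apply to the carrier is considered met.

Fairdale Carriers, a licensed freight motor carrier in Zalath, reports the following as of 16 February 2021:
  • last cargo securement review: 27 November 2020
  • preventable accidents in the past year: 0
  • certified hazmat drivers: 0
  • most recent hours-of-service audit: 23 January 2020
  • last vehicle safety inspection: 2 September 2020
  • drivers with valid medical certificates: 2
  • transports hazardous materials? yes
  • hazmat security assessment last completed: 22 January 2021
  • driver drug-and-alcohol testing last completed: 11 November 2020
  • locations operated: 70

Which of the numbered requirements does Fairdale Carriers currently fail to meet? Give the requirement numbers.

1, 2, 3, 7, 8

1. hours-of-service audit 390 days ago vs limit 365 → not met
2. certified hazmat drivers 0 < 2 → not met
3. condition 'transports hazardous materials' holds; cargo securement review 81 days ago vs limit 60 → not met
4. driver drug-and-alcohol testing 97 days ago vs limit 120 → met
5. preventable accidents in the past year 0 ≤ 0 → met
6. hazmat security assessment 25 days ago vs limit 45 → met
7. drivers with valid medical certificates 2 < 6 → not met
8. vehicle safety inspection 167 days ago vs limit 120 → not met
Not met: 1, 2, 3, 7, 8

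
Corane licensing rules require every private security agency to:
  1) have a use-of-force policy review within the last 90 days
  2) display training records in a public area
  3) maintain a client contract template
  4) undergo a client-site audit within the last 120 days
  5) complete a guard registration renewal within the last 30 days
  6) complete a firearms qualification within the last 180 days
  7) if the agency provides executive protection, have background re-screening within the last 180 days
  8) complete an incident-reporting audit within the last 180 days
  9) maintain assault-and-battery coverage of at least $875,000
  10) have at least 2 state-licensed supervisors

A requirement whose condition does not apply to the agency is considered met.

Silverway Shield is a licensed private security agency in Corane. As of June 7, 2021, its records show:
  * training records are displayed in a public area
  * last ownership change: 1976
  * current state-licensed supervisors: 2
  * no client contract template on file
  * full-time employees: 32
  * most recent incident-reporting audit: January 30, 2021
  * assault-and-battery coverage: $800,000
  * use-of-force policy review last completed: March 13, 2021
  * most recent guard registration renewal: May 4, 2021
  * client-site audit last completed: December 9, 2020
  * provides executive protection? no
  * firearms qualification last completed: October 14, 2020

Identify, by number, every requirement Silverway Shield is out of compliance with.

1. use-of-force policy review 86 days ago vs limit 90 → met
2. training records present → met
3. client contract template absent → not met
4. client-site audit 180 days ago vs limit 120 → not met
5. guard registration renewal 34 days ago vs limit 30 → not met
6. firearms qualification 236 days ago vs limit 180 → not met
7. condition 'provides executive protection' does not hold → requirement n/a → met
8. incident-reporting audit 128 days ago vs limit 180 → met
9. assault-and-battery coverage $800,000 < $875,000 → not met
10. state-licensed supervisors 2 ≥ 2 → met
Not met: 3, 4, 5, 6, 9

3, 4, 5, 6, 9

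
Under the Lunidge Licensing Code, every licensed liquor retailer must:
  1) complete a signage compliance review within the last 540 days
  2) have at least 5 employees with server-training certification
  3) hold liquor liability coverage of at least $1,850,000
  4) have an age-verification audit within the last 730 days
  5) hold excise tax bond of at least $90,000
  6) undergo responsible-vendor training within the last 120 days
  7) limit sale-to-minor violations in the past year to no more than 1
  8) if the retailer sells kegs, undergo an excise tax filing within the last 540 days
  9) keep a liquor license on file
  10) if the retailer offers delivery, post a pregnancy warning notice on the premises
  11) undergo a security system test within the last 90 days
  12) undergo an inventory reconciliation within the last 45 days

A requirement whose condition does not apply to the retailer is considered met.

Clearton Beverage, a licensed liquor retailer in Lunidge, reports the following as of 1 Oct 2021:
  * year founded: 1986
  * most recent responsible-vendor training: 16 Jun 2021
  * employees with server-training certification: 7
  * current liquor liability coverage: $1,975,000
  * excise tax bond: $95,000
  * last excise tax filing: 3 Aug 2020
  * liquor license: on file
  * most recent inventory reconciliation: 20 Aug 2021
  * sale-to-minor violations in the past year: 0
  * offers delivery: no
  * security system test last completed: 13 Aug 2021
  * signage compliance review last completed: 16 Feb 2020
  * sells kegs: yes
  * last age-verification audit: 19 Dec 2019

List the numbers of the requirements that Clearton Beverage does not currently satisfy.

1. signage compliance review 593 days ago vs limit 540 → not met
2. employees with server-training certification 7 ≥ 5 → met
3. liquor liability coverage $1,975,000 ≥ $1,850,000 → met
4. age-verification audit 652 days ago vs limit 730 → met
5. excise tax bond $95,000 ≥ $90,000 → met
6. responsible-vendor training 107 days ago vs limit 120 → met
7. sale-to-minor violations in the past year 0 ≤ 1 → met
8. condition 'sells kegs' holds; excise tax filing 424 days ago vs limit 540 → met
9. liquor license present → met
10. condition 'offers delivery' does not hold → requirement n/a → met
11. security system test 49 days ago vs limit 90 → met
12. inventory reconciliation 42 days ago vs limit 45 → met
Not met: 1

1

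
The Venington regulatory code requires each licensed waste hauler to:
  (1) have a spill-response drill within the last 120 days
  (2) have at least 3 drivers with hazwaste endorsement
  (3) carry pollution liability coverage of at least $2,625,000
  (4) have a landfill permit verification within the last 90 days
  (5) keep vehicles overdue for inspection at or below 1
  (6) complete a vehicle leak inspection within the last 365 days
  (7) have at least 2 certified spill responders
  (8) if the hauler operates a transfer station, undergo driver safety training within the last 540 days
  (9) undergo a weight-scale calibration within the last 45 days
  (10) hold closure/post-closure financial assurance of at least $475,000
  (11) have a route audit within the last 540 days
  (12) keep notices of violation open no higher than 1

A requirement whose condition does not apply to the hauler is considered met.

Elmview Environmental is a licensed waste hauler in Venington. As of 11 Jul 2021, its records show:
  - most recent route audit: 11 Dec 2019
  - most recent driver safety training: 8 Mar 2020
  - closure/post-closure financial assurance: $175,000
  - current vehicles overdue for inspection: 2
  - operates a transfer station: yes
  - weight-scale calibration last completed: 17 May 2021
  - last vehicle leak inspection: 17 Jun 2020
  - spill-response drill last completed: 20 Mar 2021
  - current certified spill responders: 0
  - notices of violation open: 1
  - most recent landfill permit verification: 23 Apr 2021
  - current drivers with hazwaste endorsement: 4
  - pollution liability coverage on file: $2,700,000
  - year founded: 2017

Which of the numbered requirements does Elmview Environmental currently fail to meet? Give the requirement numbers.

5, 6, 7, 9, 10, 11

1. spill-response drill 113 days ago vs limit 120 → met
2. drivers with hazwaste endorsement 4 ≥ 3 → met
3. pollution liability coverage $2,700,000 ≥ $2,625,000 → met
4. landfill permit verification 79 days ago vs limit 90 → met
5. vehicles overdue for inspection 2 > 1 → not met
6. vehicle leak inspection 389 days ago vs limit 365 → not met
7. certified spill responders 0 < 2 → not met
8. condition 'operates a transfer station' holds; driver safety training 490 days ago vs limit 540 → met
9. weight-scale calibration 55 days ago vs limit 45 → not met
10. closure/post-closure financial assurance $175,000 < $475,000 → not met
11. route audit 578 days ago vs limit 540 → not met
12. notices of violation open 1 ≤ 1 → met
Not met: 5, 6, 7, 9, 10, 11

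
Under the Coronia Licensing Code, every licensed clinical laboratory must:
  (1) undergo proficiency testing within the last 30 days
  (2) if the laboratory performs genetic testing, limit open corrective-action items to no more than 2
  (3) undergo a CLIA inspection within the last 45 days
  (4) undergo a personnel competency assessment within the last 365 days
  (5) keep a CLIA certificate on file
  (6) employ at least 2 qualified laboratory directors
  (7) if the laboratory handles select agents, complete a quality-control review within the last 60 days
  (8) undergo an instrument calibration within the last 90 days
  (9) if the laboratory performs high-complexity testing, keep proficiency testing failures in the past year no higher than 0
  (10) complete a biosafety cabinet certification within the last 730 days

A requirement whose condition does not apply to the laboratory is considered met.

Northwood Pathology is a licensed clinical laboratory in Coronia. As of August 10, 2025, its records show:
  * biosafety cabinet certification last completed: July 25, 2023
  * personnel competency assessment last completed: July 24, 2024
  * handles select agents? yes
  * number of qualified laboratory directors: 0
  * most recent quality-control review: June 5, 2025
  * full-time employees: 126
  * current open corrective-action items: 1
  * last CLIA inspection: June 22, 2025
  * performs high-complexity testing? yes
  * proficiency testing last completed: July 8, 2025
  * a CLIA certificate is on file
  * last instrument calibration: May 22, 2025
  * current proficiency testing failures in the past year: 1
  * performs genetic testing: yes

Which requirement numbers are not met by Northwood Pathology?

1. proficiency testing 33 days ago vs limit 30 → not met
2. condition 'performs genetic testing' holds; open corrective-action items 1 ≤ 2 → met
3. CLIA inspection 49 days ago vs limit 45 → not met
4. personnel competency assessment 382 days ago vs limit 365 → not met
5. CLIA certificate present → met
6. qualified laboratory directors 0 < 2 → not met
7. condition 'handles select agents' holds; quality-control review 66 days ago vs limit 60 → not met
8. instrument calibration 80 days ago vs limit 90 → met
9. condition 'performs high-complexity testing' holds; proficiency testing failures in the past year 1 > 0 → not met
10. biosafety cabinet certification 747 days ago vs limit 730 → not met
Not met: 1, 3, 4, 6, 7, 9, 10

1, 3, 4, 6, 7, 9, 10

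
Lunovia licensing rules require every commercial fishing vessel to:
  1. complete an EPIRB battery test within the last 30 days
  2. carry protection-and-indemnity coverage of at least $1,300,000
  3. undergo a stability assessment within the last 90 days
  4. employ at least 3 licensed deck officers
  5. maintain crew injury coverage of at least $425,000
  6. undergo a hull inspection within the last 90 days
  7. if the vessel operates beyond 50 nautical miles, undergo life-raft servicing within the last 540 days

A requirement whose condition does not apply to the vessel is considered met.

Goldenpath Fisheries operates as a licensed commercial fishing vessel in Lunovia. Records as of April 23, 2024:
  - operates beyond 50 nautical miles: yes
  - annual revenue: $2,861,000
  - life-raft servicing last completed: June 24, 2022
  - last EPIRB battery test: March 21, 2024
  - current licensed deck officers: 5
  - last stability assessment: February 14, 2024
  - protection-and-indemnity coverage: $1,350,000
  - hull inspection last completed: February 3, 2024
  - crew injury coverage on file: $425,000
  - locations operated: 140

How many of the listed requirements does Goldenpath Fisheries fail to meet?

2

1. EPIRB battery test 33 days ago vs limit 30 → not met
2. protection-and-indemnity coverage $1,350,000 ≥ $1,300,000 → met
3. stability assessment 69 days ago vs limit 90 → met
4. licensed deck officers 5 ≥ 3 → met
5. crew injury coverage $425,000 ≥ $425,000 → met
6. hull inspection 80 days ago vs limit 90 → met
7. condition 'operates beyond 50 nautical miles' holds; life-raft servicing 669 days ago vs limit 540 → not met
Not met: 2 of 7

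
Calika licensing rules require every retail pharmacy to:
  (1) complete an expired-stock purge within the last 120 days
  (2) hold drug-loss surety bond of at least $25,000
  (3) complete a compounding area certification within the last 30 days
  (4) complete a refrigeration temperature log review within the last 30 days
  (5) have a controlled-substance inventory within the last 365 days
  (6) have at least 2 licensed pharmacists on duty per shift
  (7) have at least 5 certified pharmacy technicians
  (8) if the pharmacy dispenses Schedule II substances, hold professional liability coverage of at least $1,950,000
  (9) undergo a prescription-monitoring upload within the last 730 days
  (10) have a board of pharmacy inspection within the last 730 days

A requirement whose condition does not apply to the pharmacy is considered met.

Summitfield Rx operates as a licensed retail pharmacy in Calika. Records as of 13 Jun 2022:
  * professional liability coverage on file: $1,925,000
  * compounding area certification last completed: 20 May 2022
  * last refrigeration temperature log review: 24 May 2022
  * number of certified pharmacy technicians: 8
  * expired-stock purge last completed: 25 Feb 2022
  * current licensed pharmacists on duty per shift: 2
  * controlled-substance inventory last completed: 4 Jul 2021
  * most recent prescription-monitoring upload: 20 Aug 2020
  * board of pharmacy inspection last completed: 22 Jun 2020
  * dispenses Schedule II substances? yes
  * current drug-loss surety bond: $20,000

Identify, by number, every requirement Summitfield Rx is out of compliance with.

1. expired-stock purge 108 days ago vs limit 120 → met
2. drug-loss surety bond $20,000 < $25,000 → not met
3. compounding area certification 24 days ago vs limit 30 → met
4. refrigeration temperature log review 20 days ago vs limit 30 → met
5. controlled-substance inventory 344 days ago vs limit 365 → met
6. licensed pharmacists on duty per shift 2 ≥ 2 → met
7. certified pharmacy technicians 8 ≥ 5 → met
8. condition 'dispenses Schedule II substances' holds; professional liability coverage $1,925,000 < $1,950,000 → not met
9. prescription-monitoring upload 662 days ago vs limit 730 → met
10. board of pharmacy inspection 721 days ago vs limit 730 → met
Not met: 2, 8

2, 8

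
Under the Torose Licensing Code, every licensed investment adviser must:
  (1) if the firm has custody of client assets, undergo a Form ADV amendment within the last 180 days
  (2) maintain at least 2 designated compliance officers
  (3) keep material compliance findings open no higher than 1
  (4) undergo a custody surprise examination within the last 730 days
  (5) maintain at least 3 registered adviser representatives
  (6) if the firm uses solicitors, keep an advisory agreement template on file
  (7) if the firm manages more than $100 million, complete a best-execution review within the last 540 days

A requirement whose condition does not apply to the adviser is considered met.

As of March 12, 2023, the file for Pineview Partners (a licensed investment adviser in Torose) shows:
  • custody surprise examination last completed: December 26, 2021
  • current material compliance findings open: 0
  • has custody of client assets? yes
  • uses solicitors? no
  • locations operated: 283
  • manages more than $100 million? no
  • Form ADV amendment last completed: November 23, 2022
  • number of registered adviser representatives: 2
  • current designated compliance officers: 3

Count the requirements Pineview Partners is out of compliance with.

1. condition 'has custody of client assets' holds; Form ADV amendment 109 days ago vs limit 180 → met
2. designated compliance officers 3 ≥ 2 → met
3. material compliance findings open 0 ≤ 1 → met
4. custody surprise examination 441 days ago vs limit 730 → met
5. registered adviser representatives 2 < 3 → not met
6. condition 'uses solicitors' does not hold → requirement n/a → met
7. condition 'manages more than $100 million' does not hold → requirement n/a → met
Not met: 1 of 7

1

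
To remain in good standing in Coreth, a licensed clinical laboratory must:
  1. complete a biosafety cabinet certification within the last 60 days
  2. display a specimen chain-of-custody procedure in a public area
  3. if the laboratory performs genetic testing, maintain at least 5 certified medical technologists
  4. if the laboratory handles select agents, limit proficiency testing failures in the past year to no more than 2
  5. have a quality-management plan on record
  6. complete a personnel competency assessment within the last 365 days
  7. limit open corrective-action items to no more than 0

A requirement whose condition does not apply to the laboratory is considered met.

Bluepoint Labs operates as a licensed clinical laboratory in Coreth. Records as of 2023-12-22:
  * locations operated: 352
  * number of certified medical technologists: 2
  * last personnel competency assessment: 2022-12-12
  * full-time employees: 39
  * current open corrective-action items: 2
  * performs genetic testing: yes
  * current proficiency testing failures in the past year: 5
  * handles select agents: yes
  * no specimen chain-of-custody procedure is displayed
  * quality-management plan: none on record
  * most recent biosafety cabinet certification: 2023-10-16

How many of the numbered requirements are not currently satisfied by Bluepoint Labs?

1. biosafety cabinet certification 67 days ago vs limit 60 → not met
2. specimen chain-of-custody procedure absent → not met
3. condition 'performs genetic testing' holds; certified medical technologists 2 < 5 → not met
4. condition 'handles select agents' holds; proficiency testing failures in the past year 5 > 2 → not met
5. quality-management plan absent → not met
6. personnel competency assessment 375 days ago vs limit 365 → not met
7. open corrective-action items 2 > 0 → not met
Not met: 7 of 7

7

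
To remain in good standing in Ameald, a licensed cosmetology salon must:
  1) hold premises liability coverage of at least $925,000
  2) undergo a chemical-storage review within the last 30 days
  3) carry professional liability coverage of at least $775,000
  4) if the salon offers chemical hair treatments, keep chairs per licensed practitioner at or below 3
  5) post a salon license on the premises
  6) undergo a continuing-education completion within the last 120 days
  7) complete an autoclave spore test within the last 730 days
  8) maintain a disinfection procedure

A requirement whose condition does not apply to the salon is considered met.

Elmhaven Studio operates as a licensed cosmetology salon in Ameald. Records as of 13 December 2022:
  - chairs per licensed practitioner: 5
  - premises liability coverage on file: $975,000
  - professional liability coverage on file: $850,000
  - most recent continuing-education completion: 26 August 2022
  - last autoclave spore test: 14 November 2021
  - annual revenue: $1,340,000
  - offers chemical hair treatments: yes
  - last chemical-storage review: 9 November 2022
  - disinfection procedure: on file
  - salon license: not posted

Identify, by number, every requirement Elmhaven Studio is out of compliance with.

2, 4, 5

1. premises liability coverage $975,000 ≥ $925,000 → met
2. chemical-storage review 34 days ago vs limit 30 → not met
3. professional liability coverage $850,000 ≥ $775,000 → met
4. condition 'offers chemical hair treatments' holds; chairs per licensed practitioner 5 > 3 → not met
5. salon license absent → not met
6. continuing-education completion 109 days ago vs limit 120 → met
7. autoclave spore test 394 days ago vs limit 730 → met
8. disinfection procedure present → met
Not met: 2, 4, 5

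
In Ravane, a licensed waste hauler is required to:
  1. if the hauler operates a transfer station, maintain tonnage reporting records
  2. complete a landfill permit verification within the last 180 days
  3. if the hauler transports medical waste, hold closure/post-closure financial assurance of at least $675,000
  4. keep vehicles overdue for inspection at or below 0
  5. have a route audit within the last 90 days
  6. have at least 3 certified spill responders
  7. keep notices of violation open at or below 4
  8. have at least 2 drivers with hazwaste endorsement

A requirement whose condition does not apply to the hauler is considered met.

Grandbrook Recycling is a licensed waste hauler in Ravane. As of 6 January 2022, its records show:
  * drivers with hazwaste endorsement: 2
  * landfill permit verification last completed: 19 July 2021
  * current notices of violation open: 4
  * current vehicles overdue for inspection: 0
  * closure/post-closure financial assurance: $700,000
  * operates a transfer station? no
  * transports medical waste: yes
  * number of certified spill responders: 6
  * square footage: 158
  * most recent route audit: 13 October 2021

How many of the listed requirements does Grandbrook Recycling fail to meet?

1. condition 'operates a transfer station' does not hold → requirement n/a → met
2. landfill permit verification 171 days ago vs limit 180 → met
3. condition 'transports medical waste' holds; closure/post-closure financial assurance $700,000 ≥ $675,000 → met
4. vehicles overdue for inspection 0 ≤ 0 → met
5. route audit 85 days ago vs limit 90 → met
6. certified spill responders 6 ≥ 3 → met
7. notices of violation open 4 ≤ 4 → met
8. drivers with hazwaste endorsement 2 ≥ 2 → met
Not met: 0 of 8

0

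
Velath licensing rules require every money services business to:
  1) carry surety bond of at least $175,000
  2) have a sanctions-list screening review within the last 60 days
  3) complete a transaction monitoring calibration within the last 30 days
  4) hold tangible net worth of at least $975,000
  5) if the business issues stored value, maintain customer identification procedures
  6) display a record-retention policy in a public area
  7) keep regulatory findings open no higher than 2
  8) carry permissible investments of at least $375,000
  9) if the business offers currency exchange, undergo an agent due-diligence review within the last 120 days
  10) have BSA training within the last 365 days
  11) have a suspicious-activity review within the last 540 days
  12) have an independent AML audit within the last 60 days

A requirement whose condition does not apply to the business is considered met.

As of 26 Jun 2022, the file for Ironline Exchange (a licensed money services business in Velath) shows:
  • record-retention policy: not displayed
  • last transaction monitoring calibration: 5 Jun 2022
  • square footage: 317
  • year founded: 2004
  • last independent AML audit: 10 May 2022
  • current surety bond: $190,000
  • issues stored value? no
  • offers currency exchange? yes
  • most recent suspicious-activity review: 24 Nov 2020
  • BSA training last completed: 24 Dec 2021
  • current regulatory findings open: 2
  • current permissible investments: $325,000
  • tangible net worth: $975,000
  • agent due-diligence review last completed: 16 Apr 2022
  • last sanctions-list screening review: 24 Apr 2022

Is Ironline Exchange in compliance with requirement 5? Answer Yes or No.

Yes

5. condition 'issues stored value' does not hold → requirement n/a → met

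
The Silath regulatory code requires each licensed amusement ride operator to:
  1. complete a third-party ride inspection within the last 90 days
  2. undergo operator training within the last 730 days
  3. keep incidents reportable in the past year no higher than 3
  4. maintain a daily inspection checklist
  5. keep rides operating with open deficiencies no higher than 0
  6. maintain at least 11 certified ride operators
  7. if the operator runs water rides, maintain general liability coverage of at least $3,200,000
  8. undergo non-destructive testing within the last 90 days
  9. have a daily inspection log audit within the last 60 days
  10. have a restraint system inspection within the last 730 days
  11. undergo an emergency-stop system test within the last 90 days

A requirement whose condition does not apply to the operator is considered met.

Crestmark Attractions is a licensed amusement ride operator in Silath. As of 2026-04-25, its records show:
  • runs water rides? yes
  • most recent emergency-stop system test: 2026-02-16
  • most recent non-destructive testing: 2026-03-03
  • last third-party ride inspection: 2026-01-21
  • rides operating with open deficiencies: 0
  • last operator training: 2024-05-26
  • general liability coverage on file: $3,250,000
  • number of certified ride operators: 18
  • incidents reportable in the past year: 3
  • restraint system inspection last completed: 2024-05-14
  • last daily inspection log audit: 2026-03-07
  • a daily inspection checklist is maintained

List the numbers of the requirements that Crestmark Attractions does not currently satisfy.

1. third-party ride inspection 94 days ago vs limit 90 → not met
2. operator training 699 days ago vs limit 730 → met
3. incidents reportable in the past year 3 ≤ 3 → met
4. daily inspection checklist present → met
5. rides operating with open deficiencies 0 ≤ 0 → met
6. certified ride operators 18 ≥ 11 → met
7. condition 'runs water rides' holds; general liability coverage $3,250,000 ≥ $3,200,000 → met
8. non-destructive testing 53 days ago vs limit 90 → met
9. daily inspection log audit 49 days ago vs limit 60 → met
10. restraint system inspection 711 days ago vs limit 730 → met
11. emergency-stop system test 68 days ago vs limit 90 → met
Not met: 1

1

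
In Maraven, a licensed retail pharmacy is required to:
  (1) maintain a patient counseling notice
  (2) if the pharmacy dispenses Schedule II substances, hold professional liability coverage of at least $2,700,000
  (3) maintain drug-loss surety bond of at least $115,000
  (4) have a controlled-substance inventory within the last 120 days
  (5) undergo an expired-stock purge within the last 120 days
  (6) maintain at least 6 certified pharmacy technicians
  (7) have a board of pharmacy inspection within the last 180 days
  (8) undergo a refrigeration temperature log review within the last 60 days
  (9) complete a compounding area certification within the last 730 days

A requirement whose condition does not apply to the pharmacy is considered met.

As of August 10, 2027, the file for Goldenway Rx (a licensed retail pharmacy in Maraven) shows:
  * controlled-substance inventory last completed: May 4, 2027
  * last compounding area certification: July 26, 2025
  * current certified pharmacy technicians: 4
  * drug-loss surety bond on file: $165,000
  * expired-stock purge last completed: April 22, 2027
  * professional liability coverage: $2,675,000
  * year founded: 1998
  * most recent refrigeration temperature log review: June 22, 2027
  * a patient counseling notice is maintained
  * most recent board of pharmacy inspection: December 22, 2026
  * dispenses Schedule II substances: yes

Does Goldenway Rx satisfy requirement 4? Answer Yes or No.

Yes

4. controlled-substance inventory 98 days ago vs limit 120 → met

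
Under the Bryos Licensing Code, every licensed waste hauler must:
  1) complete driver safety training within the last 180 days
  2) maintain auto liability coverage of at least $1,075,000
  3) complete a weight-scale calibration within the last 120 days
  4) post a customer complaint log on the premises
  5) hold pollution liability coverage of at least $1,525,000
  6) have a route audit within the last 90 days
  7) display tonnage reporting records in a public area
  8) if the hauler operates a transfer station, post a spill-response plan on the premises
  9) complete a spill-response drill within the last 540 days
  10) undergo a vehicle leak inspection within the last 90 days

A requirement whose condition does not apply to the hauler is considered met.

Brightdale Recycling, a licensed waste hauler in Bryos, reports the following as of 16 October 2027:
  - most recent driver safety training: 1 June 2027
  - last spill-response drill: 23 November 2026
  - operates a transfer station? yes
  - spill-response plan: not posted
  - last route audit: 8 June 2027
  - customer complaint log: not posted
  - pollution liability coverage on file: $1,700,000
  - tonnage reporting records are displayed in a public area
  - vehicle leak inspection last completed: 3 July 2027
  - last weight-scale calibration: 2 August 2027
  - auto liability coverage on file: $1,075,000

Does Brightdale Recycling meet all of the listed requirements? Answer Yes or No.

1. driver safety training 137 days ago vs limit 180 → met
2. auto liability coverage $1,075,000 ≥ $1,075,000 → met
3. weight-scale calibration 75 days ago vs limit 120 → met
4. customer complaint log absent → not met
5. pollution liability coverage $1,700,000 ≥ $1,525,000 → met
6. route audit 130 days ago vs limit 90 → not met
7. tonnage reporting records present → met
8. condition 'operates a transfer station' holds; spill-response plan absent → not met
9. spill-response drill 327 days ago vs limit 540 → met
10. vehicle leak inspection 105 days ago vs limit 90 → not met
Not met: 4, 6, 8, 10

No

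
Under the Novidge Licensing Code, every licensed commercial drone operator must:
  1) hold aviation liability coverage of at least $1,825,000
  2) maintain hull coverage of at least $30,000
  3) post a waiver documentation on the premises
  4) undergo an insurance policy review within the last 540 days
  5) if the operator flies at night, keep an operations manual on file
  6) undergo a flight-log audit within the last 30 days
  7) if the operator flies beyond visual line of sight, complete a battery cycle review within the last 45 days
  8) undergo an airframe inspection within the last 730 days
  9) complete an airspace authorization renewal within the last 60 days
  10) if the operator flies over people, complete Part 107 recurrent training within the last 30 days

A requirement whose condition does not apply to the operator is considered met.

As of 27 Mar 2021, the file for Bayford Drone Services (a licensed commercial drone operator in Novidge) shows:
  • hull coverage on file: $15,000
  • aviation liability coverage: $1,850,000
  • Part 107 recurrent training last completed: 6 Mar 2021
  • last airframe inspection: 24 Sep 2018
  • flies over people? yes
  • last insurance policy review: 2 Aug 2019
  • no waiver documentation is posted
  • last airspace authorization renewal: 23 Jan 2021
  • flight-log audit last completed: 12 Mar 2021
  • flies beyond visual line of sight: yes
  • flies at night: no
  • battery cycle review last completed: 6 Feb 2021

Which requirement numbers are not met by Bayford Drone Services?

1. aviation liability coverage $1,850,000 ≥ $1,825,000 → met
2. hull coverage $15,000 < $30,000 → not met
3. waiver documentation absent → not met
4. insurance policy review 603 days ago vs limit 540 → not met
5. condition 'flies at night' does not hold → requirement n/a → met
6. flight-log audit 15 days ago vs limit 30 → met
7. condition 'flies beyond visual line of sight' holds; battery cycle review 49 days ago vs limit 45 → not met
8. airframe inspection 915 days ago vs limit 730 → not met
9. airspace authorization renewal 63 days ago vs limit 60 → not met
10. condition 'flies over people' holds; Part 107 recurrent training 21 days ago vs limit 30 → met
Not met: 2, 3, 4, 7, 8, 9

2, 3, 4, 7, 8, 9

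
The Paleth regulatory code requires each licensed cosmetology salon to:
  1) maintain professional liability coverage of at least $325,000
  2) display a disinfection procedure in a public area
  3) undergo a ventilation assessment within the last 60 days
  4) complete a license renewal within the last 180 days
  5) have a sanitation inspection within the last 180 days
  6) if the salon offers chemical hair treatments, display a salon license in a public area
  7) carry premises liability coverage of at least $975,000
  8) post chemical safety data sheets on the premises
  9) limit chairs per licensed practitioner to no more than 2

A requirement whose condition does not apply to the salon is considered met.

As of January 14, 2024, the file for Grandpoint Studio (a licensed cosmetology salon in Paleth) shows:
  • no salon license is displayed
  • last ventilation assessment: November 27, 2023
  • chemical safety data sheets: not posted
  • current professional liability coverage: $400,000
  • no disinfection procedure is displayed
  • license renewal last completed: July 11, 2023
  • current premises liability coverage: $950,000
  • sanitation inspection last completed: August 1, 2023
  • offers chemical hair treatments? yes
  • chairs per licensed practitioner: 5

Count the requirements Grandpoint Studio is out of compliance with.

6

1. professional liability coverage $400,000 ≥ $325,000 → met
2. disinfection procedure absent → not met
3. ventilation assessment 48 days ago vs limit 60 → met
4. license renewal 187 days ago vs limit 180 → not met
5. sanitation inspection 166 days ago vs limit 180 → met
6. condition 'offers chemical hair treatments' holds; salon license absent → not met
7. premises liability coverage $950,000 < $975,000 → not met
8. chemical safety data sheets absent → not met
9. chairs per licensed practitioner 5 > 2 → not met
Not met: 6 of 9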